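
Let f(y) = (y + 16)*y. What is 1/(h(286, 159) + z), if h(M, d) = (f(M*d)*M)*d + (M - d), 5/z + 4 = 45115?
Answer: 45111/4243504882215676742 ≈ 1.0631e-14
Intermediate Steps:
z = 5/45111 (z = 5/(-4 + 45115) = 5/45111 ≈ 0.00011084)
f(y) = y*(16 + y) (f(y) = (16 + y)*y = y*(16 + y))
h(M, d) = M - d + M²*d²*(16 + M*d) (h(M, d) = (((M*d)*(16 + M*d))*M)*d + (M - d) = ((M*d*(16 + M*d))*M)*d + (M - d) = (d*M²*(16 + M*d))*d + (M - d) = M²*d²*(16 + M*d) + (M - d) = M - d + M²*d²*(16 + M*d))
1/(h(286, 159) + z) = 1/((286 - 1*159 + 286²*159²*(16 + 286*159)) + 5/45111) = 1/((286 - 159 + 81796*25281*(16 + 45474)) + 5/45111) = 1/((286 - 159 + 81796*25281*45490) + 5/45111) = 1/((286 - 159 + 94068073911240) + 5/45111) = 1/(94068073911367 + 5/45111) = 1/(4243504882215676742/45111) = 45111/4243504882215676742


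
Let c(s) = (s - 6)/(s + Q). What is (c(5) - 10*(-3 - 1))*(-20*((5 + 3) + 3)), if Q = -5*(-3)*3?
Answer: -43978/5 ≈ -8795.6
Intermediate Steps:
Q = 45 (Q = 15*3 = 45)
c(s) = (-6 + s)/(45 + s) (c(s) = (s - 6)/(s + 45) = (-6 + s)/(45 + s))
(c(5) - 10*(-3 - 1))*(-20*((5 + 3) + 3)) = ((-6 + 5)/(45 + 5) - 10*(-3 - 1))*(-20*((5 + 3) + 3)) = (-1/50 - 10*(-4))*(-20*(8 + 3)) = ((1/50)*(-1) + 40)*(-20*11) = (-1/50 + 40)*(-220) = (1999/50)*(-220) = -43978/5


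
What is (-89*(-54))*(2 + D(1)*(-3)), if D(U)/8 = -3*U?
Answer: 355644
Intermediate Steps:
D(U) = -24*U (D(U) = 8*(-3*U) = -24*U)
(-89*(-54))*(2 + D(1)*(-3)) = (-89*(-54))*(2 - 24*1*(-3)) = 4806*(2 - 24*(-3)) = 4806*(2 + 72) = 4806*74 = 355644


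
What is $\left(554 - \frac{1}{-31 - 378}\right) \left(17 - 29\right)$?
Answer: $- \frac{2719044}{409} \approx -6648.0$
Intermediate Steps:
$\left(554 - \frac{1}{-31 - 378}\right) \left(17 - 29\right) = \left(554 - \frac{1}{-409}\right) \left(17 - 29\right) = \left(554 - - \frac{1}{409}\right) \left(-12\right) = \left(554 + \frac{1}{409}\right) \left(-12\right) = \frac{226587}{409} \left(-12\right) = - \frac{2719044}{409}$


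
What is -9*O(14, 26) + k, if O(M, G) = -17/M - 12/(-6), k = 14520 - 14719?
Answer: -2885/14 ≈ -206.07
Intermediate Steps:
k = -199
O(M, G) = 2 - 17/M (O(M, G) = -17/M - 12*(-⅙) = -17/M + 2 = 2 - 17/M)
-9*O(14, 26) + k = -9*(2 - 17/14) - 199 = -9*11/14 - 199 = -99/14 - 199 = -2885/14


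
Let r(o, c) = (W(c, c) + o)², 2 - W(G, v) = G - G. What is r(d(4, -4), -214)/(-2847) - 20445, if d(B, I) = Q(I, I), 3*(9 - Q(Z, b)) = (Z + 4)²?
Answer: -58207036/2847 ≈ -20445.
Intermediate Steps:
Q(Z, b) = 9 - (4 + Z)²/3 (Q(Z, b) = 9 - (Z + 4)²/3 = 9 - (4 + Z)²/3)
d(B, I) = 9 - (4 + I)²/3
W(G, v) = 2 (W(G, v) = 2 - (G - G) = 2 - 1*0 = 2 + 0 = 2)
r(o, c) = (2 + o)²
r(d(4, -4), -214)/(-2847) - 20445 = (2 + (9 - (4 - 4)²/3))²/(-2847) - 20445 = (2 + (9 - ⅓*0²))²*(-1/2847) - 20445 = (2 + (9 - ⅓*0))²*(-1/2847) - 20445 = (2 + (9 + 0))²*(-1/2847) - 20445 = (2 + 9)²*(-1/2847) - 20445 = 11²*(-1/2847) - 20445 = 121*(-1/2847) - 20445 = -121/2847 - 20445 = -58207036/2847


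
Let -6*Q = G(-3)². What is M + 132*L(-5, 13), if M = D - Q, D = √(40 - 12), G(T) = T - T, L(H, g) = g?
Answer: 1716 + 2*√7 ≈ 1721.3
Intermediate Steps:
G(T) = 0
D = 2*√7 (D = √28 = 2*√7 ≈ 5.2915)
Q = 0 (Q = -⅙*0² = -⅙*0 = 0)
M = 2*√7 (M = 2*√7 - 1*0 = 2*√7 + 0 = 2*√7 ≈ 5.2915)
M + 132*L(-5, 13) = 2*√7 + 132*13 = 2*√7 + 1716 = 1716 + 2*√7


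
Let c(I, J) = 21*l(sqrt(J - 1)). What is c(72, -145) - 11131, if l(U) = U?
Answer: -11131 + 21*I*sqrt(146) ≈ -11131.0 + 253.74*I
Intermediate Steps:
c(I, J) = 21*sqrt(-1 + J) (c(I, J) = 21*sqrt(J - 1) = 21*sqrt(-1 + J))
c(72, -145) - 11131 = 21*sqrt(-1 - 145) - 11131 = 21*sqrt(-146) - 11131 = 21*(I*sqrt(146)) - 11131 = 21*I*sqrt(146) - 11131 = -11131 + 21*I*sqrt(146)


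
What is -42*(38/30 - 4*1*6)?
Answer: 4774/5 ≈ 954.80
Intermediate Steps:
-42*(38/30 - 4*1*6) = -42*(38*(1/30) - 4*6) = -42*(19/15 - 24) = -42*(-341/15) = 4774/5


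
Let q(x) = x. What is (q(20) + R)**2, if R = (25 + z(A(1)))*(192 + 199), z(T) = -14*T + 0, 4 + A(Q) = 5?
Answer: 18671041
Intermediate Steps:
A(Q) = 1 (A(Q) = -4 + 5 = 1)
z(T) = -14*T
R = 4301 (R = (25 - 14*1)*(192 + 199) = (25 - 14)*391 = 11*391 = 4301)
(q(20) + R)**2 = (20 + 4301)**2 = 4321**2 = 18671041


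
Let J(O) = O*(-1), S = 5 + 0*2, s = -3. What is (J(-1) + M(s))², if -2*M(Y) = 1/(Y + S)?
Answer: 9/16 ≈ 0.56250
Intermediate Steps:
S = 5 (S = 5 + 0 = 5)
J(O) = -O
M(Y) = -1/(2*(5 + Y)) (M(Y) = -1/(2*(Y + 5)) = -1/(2*(5 + Y)))
(J(-1) + M(s))² = (-1*(-1) - 1/(10 + 2*(-3)))² = (1 - 1/(10 - 6))² = (1 - 1/4)² = (1 - 1*¼)² = (1 - ¼)² = (¾)² = 9/16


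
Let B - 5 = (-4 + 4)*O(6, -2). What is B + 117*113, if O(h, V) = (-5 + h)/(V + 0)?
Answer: 13226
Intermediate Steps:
O(h, V) = (-5 + h)/V
B = 5 (B = 5 + (-4 + 4)*((-5 + 6)/(-2)) = 5 + 0*(-½*1) = 5 + 0*(-½) = 5 + 0 = 5)
B + 117*113 = 5 + 117*113 = 5 + 13221 = 13226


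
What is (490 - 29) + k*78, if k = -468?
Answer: -36043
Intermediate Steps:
(490 - 29) + k*78 = (490 - 29) - 468*78 = 461 - 36504 = -36043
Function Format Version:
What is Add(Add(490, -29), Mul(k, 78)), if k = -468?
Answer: -36043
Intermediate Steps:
Add(Add(490, -29), Mul(k, 78)) = Add(Add(490, -29), Mul(-468, 78)) = Add(461, -36504) = -36043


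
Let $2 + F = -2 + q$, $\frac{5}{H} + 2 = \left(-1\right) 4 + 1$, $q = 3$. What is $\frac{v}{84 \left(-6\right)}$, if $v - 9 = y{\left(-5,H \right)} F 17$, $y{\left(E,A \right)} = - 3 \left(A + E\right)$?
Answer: $\frac{33}{56} \approx 0.58929$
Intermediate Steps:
$H = -1$ ($H = \frac{5}{-2 + \left(\left(-1\right) 4 + 1\right)} = \frac{5}{-2 + \left(-4 + 1\right)} = \frac{5}{-2 - 3} = \frac{5}{-5} = 5 \left(- \frac{1}{5}\right) = -1$)
$F = -1$ ($F = -2 + \left(-2 + 3\right) = -2 + 1 = -1$)
$y{\left(E,A \right)} = - 3 A - 3 E$
$v = -297$ ($v = 9 + \left(\left(-3\right) \left(-1\right) - -15\right) \left(-1\right) 17 = 9 + \left(3 + 15\right) \left(-1\right) 17 = 9 + 18 \left(-1\right) 17 = 9 - 306 = -297$)
$\frac{v}{84 \left(-6\right)} = - \frac{297}{84 \left(-6\right)} = - \frac{297}{-504} = \left(-297\right) \left(- \frac{1}{504}\right) = \frac{33}{56}$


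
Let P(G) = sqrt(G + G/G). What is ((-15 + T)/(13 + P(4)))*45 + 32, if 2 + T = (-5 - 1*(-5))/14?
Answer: -4697/164 + 765*sqrt(5)/164 ≈ -18.210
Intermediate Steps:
P(G) = sqrt(1 + G) (P(G) = sqrt(G + 1) = sqrt(1 + G))
T = -2 (T = -2 + (-5 - 1*(-5))/14 = -2 + (-5 + 5)*(1/14) = -2 + 0*(1/14) = -2 + 0 = -2)
((-15 + T)/(13 + P(4)))*45 + 32 = ((-15 - 2)/(13 + sqrt(1 + 4)))*45 + 32 = -17/(13 + sqrt(5))*45 + 32 = -765/(13 + sqrt(5)) + 32 = 32 - 765/(13 + sqrt(5))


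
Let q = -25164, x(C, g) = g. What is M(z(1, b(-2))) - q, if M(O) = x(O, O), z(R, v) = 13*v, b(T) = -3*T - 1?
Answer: 25229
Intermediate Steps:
b(T) = -1 - 3*T
M(O) = O
M(z(1, b(-2))) - q = 13*(-1 - 3*(-2)) - 1*(-25164) = 13*(-1 + 6) + 25164 = 13*5 + 25164 = 65 + 25164 = 25229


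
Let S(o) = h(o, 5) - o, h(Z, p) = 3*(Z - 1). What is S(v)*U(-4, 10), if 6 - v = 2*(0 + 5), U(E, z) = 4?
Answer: -44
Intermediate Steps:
h(Z, p) = -3 + 3*Z (h(Z, p) = 3*(-1 + Z) = -3 + 3*Z)
v = -4 (v = 6 - 2*(0 + 5) = 6 - 2*5 = 6 - 1*10 = 6 - 10 = -4)
S(o) = -3 + 2*o (S(o) = (-3 + 3*o) - o = -3 + 2*o)
S(v)*U(-4, 10) = (-3 + 2*(-4))*4 = (-3 - 8)*4 = -11*4 = -44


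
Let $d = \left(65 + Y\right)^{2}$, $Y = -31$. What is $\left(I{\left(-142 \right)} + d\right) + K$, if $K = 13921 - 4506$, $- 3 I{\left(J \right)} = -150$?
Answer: $10621$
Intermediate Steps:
$d = 1156$ ($d = \left(65 - 31\right)^{2} = 34^{2} = 1156$)
$I{\left(J \right)} = 50$ ($I{\left(J \right)} = \left(- \frac{1}{3}\right) \left(-150\right) = 50$)
$K = 9415$
$\left(I{\left(-142 \right)} + d\right) + K = \left(50 + 1156\right) + 9415 = 1206 + 9415 = 10621$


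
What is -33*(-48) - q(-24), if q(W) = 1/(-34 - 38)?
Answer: 114049/72 ≈ 1584.0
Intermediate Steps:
q(W) = -1/72 (q(W) = 1/(-72) = -1/72)
-33*(-48) - q(-24) = -33*(-48) - 1*(-1/72) = 1584 + 1/72 = 114049/72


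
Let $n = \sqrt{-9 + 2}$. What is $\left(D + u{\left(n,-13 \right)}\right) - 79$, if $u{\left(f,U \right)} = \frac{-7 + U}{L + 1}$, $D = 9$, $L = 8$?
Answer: $- \frac{650}{9} \approx -72.222$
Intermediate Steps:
$n = i \sqrt{7}$ ($n = \sqrt{-7} = i \sqrt{7} \approx 2.6458 i$)
$u{\left(f,U \right)} = - \frac{7}{9} + \frac{U}{9}$ ($u{\left(f,U \right)} = \frac{-7 + U}{8 + 1} = \frac{-7 + U}{9} = \left(-7 + U\right) \frac{1}{9} = - \frac{7}{9} + \frac{U}{9}$)
$\left(D + u{\left(n,-13 \right)}\right) - 79 = \left(9 + \left(- \frac{7}{9} + \frac{1}{9} \left(-13\right)\right)\right) - 79 = \left(9 - \frac{20}{9}\right) - 79 = \frac{61}{9} - 79 = - \frac{650}{9}$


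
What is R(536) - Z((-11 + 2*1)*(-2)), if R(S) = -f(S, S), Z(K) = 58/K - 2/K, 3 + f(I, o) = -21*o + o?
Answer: 96479/9 ≈ 10720.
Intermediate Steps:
f(I, o) = -3 - 20*o (f(I, o) = -3 + (-21*o + o) = -3 - 20*o)
Z(K) = 56/K
R(S) = 3 + 20*S (R(S) = -(-3 - 20*S) = 3 + 20*S)
R(536) - Z((-11 + 2*1)*(-2)) = (3 + 20*536) - 56/((-11 + 2*1)*(-2)) = (3 + 10720) - 56/((-11 + 2)*(-2)) = 10723 - 56/((-9*(-2))) = 10723 - 56/18 = 10723 - 1*28/9 = 10723 - 28/9 = 96479/9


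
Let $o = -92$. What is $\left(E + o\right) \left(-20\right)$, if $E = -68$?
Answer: $3200$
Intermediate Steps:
$\left(E + o\right) \left(-20\right) = \left(-68 - 92\right) \left(-20\right) = \left(-160\right) \left(-20\right) = 3200$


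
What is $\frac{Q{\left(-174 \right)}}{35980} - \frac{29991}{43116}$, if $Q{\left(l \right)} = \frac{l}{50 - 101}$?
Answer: $- \frac{1528482861}{2197694380} \approx -0.69549$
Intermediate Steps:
$Q{\left(l \right)} = - \frac{l}{51}$ ($Q{\left(l \right)} = \frac{l}{-51} = l \left(- \frac{1}{51}\right) = - \frac{l}{51}$)
$\frac{Q{\left(-174 \right)}}{35980} - \frac{29991}{43116} = \frac{\left(- \frac{1}{51}\right) \left(-174\right)}{35980} - \frac{29991}{43116} = \frac{58}{17} \cdot \frac{1}{35980} - \frac{9997}{14372} = \frac{29}{305830} - \frac{9997}{14372} = - \frac{1528482861}{2197694380}$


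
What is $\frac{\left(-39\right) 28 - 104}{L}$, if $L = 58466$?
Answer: $- \frac{26}{1271} \approx -0.020456$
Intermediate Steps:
$\frac{\left(-39\right) 28 - 104}{L} = \frac{\left(-39\right) 28 - 104}{58466} = \left(-1092 - 104\right) \frac{1}{58466} = \left(-1196\right) \frac{1}{58466} = - \frac{26}{1271}$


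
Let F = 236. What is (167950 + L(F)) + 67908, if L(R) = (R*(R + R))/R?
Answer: 236330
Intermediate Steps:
L(R) = 2*R (L(R) = (R*(2*R))/R = (2*R**2)/R = 2*R)
(167950 + L(F)) + 67908 = (167950 + 2*236) + 67908 = (167950 + 472) + 67908 = 168422 + 67908 = 236330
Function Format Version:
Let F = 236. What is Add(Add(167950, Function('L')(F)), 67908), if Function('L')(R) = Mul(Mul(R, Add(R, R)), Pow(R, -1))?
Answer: 236330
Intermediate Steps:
Function('L')(R) = Mul(2, R) (Function('L')(R) = Mul(Mul(R, Mul(2, R)), Pow(R, -1)) = Mul(Mul(2, Pow(R, 2)), Pow(R, -1)) = Mul(2, R))
Add(Add(167950, Function('L')(F)), 67908) = Add(Add(167950, Mul(2, 236)), 67908) = Add(Add(167950, 472), 67908) = Add(168422, 67908) = 236330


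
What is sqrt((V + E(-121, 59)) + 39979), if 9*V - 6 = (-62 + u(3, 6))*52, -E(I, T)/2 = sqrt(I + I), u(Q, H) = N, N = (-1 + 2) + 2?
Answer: sqrt(356749 - 198*I*sqrt(2))/3 ≈ 199.09 - 0.078135*I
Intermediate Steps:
N = 3 (N = 1 + 2 = 3)
u(Q, H) = 3
E(I, T) = -2*sqrt(2)*sqrt(I) (E(I, T) = -2*sqrt(I + I) = -2*sqrt(2)*sqrt(I))
V = -3062/9 (V = 2/3 + ((-62 + 3)*52)/9 = 2/3 + (-59*52)/9 = 2/3 + (1/9)*(-3068) = 2/3 - 3068/9 = -3062/9 ≈ -340.22)
sqrt((V + E(-121, 59)) + 39979) = sqrt((-3062/9 - 2*sqrt(2)*sqrt(-121)) + 39979) = sqrt((-3062/9 - 2*sqrt(2)*11*I) + 39979) = sqrt((-3062/9 - 22*I*sqrt(2)) + 39979) = sqrt(356749/9 - 22*I*sqrt(2))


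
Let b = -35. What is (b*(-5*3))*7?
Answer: 3675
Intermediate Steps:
(b*(-5*3))*7 = -(-175)*3*7 = -35*(-15)*7 = 525*7 = 3675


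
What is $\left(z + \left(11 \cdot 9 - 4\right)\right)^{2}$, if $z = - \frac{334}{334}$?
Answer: $8836$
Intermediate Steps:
$z = -1$ ($z = \left(-334\right) \frac{1}{334} = -1$)
$\left(z + \left(11 \cdot 9 - 4\right)\right)^{2} = \left(-1 + \left(11 \cdot 9 - 4\right)\right)^{2} = \left(-1 + \left(99 - 4\right)\right)^{2} = \left(-1 + 95\right)^{2} = 94^{2} = 8836$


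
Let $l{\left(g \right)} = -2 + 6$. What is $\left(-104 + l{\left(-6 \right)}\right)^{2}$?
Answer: $10000$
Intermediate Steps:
$l{\left(g \right)} = 4$
$\left(-104 + l{\left(-6 \right)}\right)^{2} = \left(-104 + 4\right)^{2} = \left(-100\right)^{2} = 10000$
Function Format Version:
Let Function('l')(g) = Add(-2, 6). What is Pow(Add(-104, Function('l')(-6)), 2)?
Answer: 10000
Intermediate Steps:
Function('l')(g) = 4
Pow(Add(-104, Function('l')(-6)), 2) = Pow(Add(-104, 4), 2) = Pow(-100, 2) = 10000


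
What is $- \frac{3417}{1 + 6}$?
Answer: $- \frac{3417}{7} \approx -488.14$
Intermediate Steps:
$- \frac{3417}{1 + 6} = - \frac{3417}{7}$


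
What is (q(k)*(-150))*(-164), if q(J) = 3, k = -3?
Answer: 73800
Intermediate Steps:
(q(k)*(-150))*(-164) = (3*(-150))*(-164) = -450*(-164) = 73800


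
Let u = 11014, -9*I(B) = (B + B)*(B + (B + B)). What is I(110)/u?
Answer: -12100/16521 ≈ -0.73240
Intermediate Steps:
I(B) = -2*B**2/3 (I(B) = -(B + B)*(B + (B + B))/9 = -2*B*(B + 2*B)/9 = -2*B*3*B/9 = -2*B**2/3)
I(110)/u = -2/3*110**2/11014 = -2/3*12100*(1/11014) = -24200/3*1/11014 = -12100/16521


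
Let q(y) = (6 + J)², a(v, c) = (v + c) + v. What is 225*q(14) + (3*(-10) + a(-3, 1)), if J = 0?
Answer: 8065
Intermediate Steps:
a(v, c) = c + 2*v (a(v, c) = (c + v) + v = c + 2*v)
q(y) = 36 (q(y) = (6 + 0)² = 6² = 36)
225*q(14) + (3*(-10) + a(-3, 1)) = 225*36 + (3*(-10) + (1 + 2*(-3))) = 8100 + (-30 + (1 - 6)) = 8100 + (-30 - 5) = 8100 - 35 = 8065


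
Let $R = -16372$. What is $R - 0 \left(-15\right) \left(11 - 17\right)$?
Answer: $-16372$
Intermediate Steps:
$R - 0 \left(-15\right) \left(11 - 17\right) = -16372 - 0 \left(-15\right) \left(11 - 17\right) = -16372 - 0 \left(11 - 17\right) = -16372 - 0 \left(-6\right) = -16372 - 0 = -16372 + 0 = -16372$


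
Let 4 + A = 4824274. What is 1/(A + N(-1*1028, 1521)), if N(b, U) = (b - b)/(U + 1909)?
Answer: 1/4824270 ≈ 2.0729e-7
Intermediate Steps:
A = 4824270 (A = -4 + 4824274 = 4824270)
N(b, U) = 0 (N(b, U) = 0/(1909 + U) = 0)
1/(A + N(-1*1028, 1521)) = 1/(4824270 + 0) = 1/4824270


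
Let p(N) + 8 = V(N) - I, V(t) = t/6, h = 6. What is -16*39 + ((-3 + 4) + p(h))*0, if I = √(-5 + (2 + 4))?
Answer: -624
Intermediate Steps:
I = 1 (I = √(-5 + 6) = √1 = 1)
V(t) = t/6 (V(t) = t*(⅙) = t/6)
p(N) = -9 + N/6 (p(N) = -8 + (N/6 - 1*1) = -8 + (N/6 - 1) = -8 + (-1 + N/6) = -9 + N/6)
-16*39 + ((-3 + 4) + p(h))*0 = -16*39 + ((-3 + 4) + (-9 + (⅙)*6))*0 = -624 + (1 + (-9 + 1))*0 = -624 + (1 - 8)*0 = -624 - 7*0 = -624 + 0 = -624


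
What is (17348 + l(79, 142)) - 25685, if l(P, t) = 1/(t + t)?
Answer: -2367707/284 ≈ -8337.0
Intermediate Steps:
l(P, t) = 1/(2*t)
(17348 + l(79, 142)) - 25685 = (17348 + (1/2)/142) - 25685 = (17348 + (1/2)*(1/142)) - 25685 = (17348 + 1/284) - 25685 = 4926833/284 - 25685 = -2367707/284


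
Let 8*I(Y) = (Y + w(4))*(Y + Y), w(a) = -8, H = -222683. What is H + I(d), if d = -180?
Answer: -214223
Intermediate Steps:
I(Y) = Y*(-8 + Y)/4 (I(Y) = ((Y - 8)*(Y + Y))/8 = ((-8 + Y)*(2*Y))/8 = (2*Y*(-8 + Y))/8 = Y*(-8 + Y)/4)
H + I(d) = -222683 + (1/4)*(-180)*(-8 - 180) = -222683 + (1/4)*(-180)*(-188) = -222683 + 8460 = -214223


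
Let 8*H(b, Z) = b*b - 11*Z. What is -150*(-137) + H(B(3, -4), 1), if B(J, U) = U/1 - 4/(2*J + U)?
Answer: 164425/8 ≈ 20553.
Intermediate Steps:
B(J, U) = U - 4/(U + 2*J) (B(J, U) = U*1 - 4/(U + 2*J) = U - 4/(U + 2*J))
H(b, Z) = -11*Z/8 + b²/8 (H(b, Z) = (b*b - 11*Z)/8 = (b² - 11*Z)/8 = -11*Z/8 + b²/8)
-150*(-137) + H(B(3, -4), 1) = -150*(-137) + (-11/8*1 + ((-4 + (-4)² + 2*3*(-4))/(-4 + 2*3))²/8) = 20550 + (-11/8 + ((-4 + 16 - 24)/(-4 + 6))²/8) = 20550 + (-11/8 + (-12/2)²/8) = 20550 + (-11/8 + ((½)*(-12))²/8) = 20550 + (-11/8 + (⅛)*(-6)²) = 20550 + (-11/8 + (⅛)*36) = 20550 + (-11/8 + 9/2) = 20550 + 25/8 = 164425/8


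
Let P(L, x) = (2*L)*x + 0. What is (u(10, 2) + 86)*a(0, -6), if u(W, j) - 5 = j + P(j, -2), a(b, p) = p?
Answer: -510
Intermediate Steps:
P(L, x) = 2*L*x (P(L, x) = 2*L*x + 0 = 2*L*x)
u(W, j) = 5 - 3*j (u(W, j) = 5 + (j + 2*j*(-2)) = 5 + (j - 4*j) = 5 - 3*j)
(u(10, 2) + 86)*a(0, -6) = ((5 - 3*2) + 86)*(-6) = ((5 - 6) + 86)*(-6) = (-1 + 86)*(-6) = 85*(-6) = -510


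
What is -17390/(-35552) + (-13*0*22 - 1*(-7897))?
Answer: 140385767/17776 ≈ 7897.5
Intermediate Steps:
-17390/(-35552) + (-13*0*22 - 1*(-7897)) = -17390*(-1/35552) + (0*22 + 7897) = 8695/17776 + (0 + 7897) = 8695/17776 + 7897 = 140385767/17776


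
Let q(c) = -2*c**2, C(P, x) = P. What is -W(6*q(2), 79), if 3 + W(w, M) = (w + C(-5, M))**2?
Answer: -2806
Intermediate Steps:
W(w, M) = -3 + (-5 + w)**2 (W(w, M) = -3 + (w - 5)**2 = -3 + (-5 + w)**2)
-W(6*q(2), 79) = -(-3 + (-5 + 6*(-2*2**2))**2) = -(-3 + (-5 + 6*(-2*4))**2) = -(-3 + (-5 + 6*(-8))**2) = -(-3 + (-5 - 48)**2) = -(-3 + (-53)**2) = -(-3 + 2809) = -1*2806 = -2806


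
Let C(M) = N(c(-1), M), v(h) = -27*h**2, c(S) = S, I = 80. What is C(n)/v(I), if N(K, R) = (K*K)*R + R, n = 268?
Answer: -67/21600 ≈ -0.0031019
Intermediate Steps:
N(K, R) = R + R*K**2 (N(K, R) = K**2*R + R = R*K**2 + R = R + R*K**2)
C(M) = 2*M (C(M) = M*(1 + (-1)**2) = M*(1 + 1) = M*2 = 2*M)
C(n)/v(I) = (2*268)/((-27*80**2)) = 536/((-27*6400)) = 536/(-172800) = 536*(-1/172800) = -67/21600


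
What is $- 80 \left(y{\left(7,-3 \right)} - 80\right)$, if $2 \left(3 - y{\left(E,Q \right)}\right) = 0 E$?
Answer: $6160$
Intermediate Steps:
$y{\left(E,Q \right)} = 3$ ($y{\left(E,Q \right)} = 3 - \frac{0 E}{2} = 3 - 0 = 3 + 0 = 3$)
$- 80 \left(y{\left(7,-3 \right)} - 80\right) = - 80 \left(3 - 80\right) = \left(-80\right) \left(-77\right) = 6160$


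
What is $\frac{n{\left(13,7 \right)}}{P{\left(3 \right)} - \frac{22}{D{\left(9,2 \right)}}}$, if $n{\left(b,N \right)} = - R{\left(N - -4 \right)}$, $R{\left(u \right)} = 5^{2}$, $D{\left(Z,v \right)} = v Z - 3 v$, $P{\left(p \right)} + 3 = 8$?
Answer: $- \frac{150}{19} \approx -7.8947$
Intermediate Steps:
$P{\left(p \right)} = 5$ ($P{\left(p \right)} = -3 + 8 = 5$)
$D{\left(Z,v \right)} = - 3 v + Z v$ ($D{\left(Z,v \right)} = Z v - 3 v = - 3 v + Z v$)
$R{\left(u \right)} = 25$
$n{\left(b,N \right)} = -25$ ($n{\left(b,N \right)} = \left(-1\right) 25 = -25$)
$\frac{n{\left(13,7 \right)}}{P{\left(3 \right)} - \frac{22}{D{\left(9,2 \right)}}} = - \frac{25}{5 - \frac{22}{2 \left(-3 + 9\right)}} = - \frac{25}{5 - \frac{22}{2 \cdot 6}} = - \frac{25}{5 - \frac{22}{12}} = - \frac{25}{5 - \frac{11}{6}} = - \frac{25}{\frac{19}{6}} = \left(-25\right) \frac{6}{19} = - \frac{150}{19}$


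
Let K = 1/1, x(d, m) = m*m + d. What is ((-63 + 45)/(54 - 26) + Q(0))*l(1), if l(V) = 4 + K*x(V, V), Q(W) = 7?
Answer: 267/7 ≈ 38.143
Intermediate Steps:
x(d, m) = d + m² (x(d, m) = m² + d = d + m²)
K = 1
l(V) = 4 + V + V² (l(V) = 4 + 1*(V + V²) = 4 + (V + V²) = 4 + V + V²)
((-63 + 45)/(54 - 26) + Q(0))*l(1) = ((-63 + 45)/(54 - 26) + 7)*(4 + 1 + 1²) = (-18/28 + 7)*(4 + 1 + 1) = (-18*1/28 + 7)*6 = (-9/14 + 7)*6 = (89/14)*6 = 267/7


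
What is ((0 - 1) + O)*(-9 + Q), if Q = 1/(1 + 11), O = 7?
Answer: -107/2 ≈ -53.500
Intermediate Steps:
Q = 1/12 ≈ 0.083333
((0 - 1) + O)*(-9 + Q) = ((0 - 1) + 7)*(-9 + 1/12) = (-1 + 7)*(-107/12) = 6*(-107/12) = -107/2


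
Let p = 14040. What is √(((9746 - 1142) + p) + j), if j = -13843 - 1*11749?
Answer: 2*I*√737 ≈ 54.295*I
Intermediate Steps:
j = -25592 (j = -13843 - 11749 = -25592)
√(((9746 - 1142) + p) + j) = √(((9746 - 1142) + 14040) - 25592) = √((8604 + 14040) - 25592) = √(22644 - 25592) = √(-2948) = 2*I*√737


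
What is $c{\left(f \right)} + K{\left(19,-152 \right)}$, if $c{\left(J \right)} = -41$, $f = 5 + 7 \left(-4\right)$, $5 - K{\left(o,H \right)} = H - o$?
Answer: $135$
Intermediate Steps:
$K{\left(o,H \right)} = 5 + o - H$ ($K{\left(o,H \right)} = 5 - \left(H - o\right) = 5 + o - H$)
$f = -23$ ($f = 5 - 28 = -23$)
$c{\left(f \right)} + K{\left(19,-152 \right)} = -41 + \left(5 + 19 - -152\right) = -41 + \left(5 + 19 + 152\right) = -41 + 176 = 135$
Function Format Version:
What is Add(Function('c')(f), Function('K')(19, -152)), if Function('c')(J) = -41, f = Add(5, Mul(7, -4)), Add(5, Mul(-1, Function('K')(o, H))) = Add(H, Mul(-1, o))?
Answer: 135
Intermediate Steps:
Function('K')(o, H) = Add(5, o, Mul(-1, H)) (Function('K')(o, H) = Add(5, Mul(-1, Add(H, Mul(-1, o)))) = Add(5, Add(o, Mul(-1, H))) = Add(5, o, Mul(-1, H)))
f = -23 (f = Add(5, -28) = -23)
Add(Function('c')(f), Function('K')(19, -152)) = Add(-41, Add(5, 19, Mul(-1, -152))) = Add(-41, Add(5, 19, 152)) = Add(-41, 176) = 135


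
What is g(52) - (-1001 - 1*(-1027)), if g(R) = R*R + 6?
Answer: 2684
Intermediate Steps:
g(R) = 6 + R**2 (g(R) = R**2 + 6 = 6 + R**2)
g(52) - (-1001 - 1*(-1027)) = (6 + 52**2) - (-1001 - 1*(-1027)) = (6 + 2704) - (-1001 + 1027) = 2710 - 1*26 = 2710 - 26 = 2684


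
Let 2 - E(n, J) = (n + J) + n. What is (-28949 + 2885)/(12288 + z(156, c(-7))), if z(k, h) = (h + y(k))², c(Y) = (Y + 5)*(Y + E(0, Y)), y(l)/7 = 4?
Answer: -543/268 ≈ -2.0261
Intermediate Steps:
E(n, J) = 2 - J - 2*n (E(n, J) = 2 - ((n + J) + n) = 2 - ((J + n) + n) = 2 - (J + 2*n) = 2 + (-J - 2*n) = 2 - J - 2*n)
y(l) = 28 (y(l) = 7*4 = 28)
c(Y) = 10 + 2*Y (c(Y) = (Y + 5)*(Y + (2 - Y - 2*0)) = (5 + Y)*(Y + (2 - Y + 0)) = (5 + Y)*(Y + (2 - Y)) = (5 + Y)*2 = 10 + 2*Y)
z(k, h) = (28 + h)² (z(k, h) = (h + 28)² = (28 + h)²)
(-28949 + 2885)/(12288 + z(156, c(-7))) = (-28949 + 2885)/(12288 + (28 + (10 + 2*(-7)))²) = -26064/(12288 + (28 + (10 - 14))²) = -26064/(12288 + (28 - 4)²) = -26064/(12288 + 24²) = -26064/(12288 + 576) = -26064/12864 = -26064*1/12864 = -543/268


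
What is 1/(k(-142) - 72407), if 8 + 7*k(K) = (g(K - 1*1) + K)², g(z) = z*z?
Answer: 7/411867392 ≈ 1.6996e-8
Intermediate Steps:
g(z) = z²
k(K) = -8/7 + (K + (-1 + K)²)²/7 (k(K) = -8/7 + ((K - 1*1)² + K)²/7 = -8/7 + ((K - 1)² + K)²/7 = -8/7 + ((-1 + K)² + K)²/7 = -8/7 + (K + (-1 + K)²)²/7)
1/(k(-142) - 72407) = 1/((-8/7 + (-142 + (-1 - 142)²)²/7) - 72407) = 1/((-8/7 + (-142 + (-143)²)²/7) - 72407) = 1/((-8/7 + (-142 + 20449)²/7) - 72407) = 1/((-8/7 + (⅐)*20307²) - 72407) = 1/((-8/7 + (⅐)*412374249) - 72407) = 1/((-8/7 + 58910607) - 72407) = 1/(412374241/7 - 72407) = 1/(411867392/7) = 7/411867392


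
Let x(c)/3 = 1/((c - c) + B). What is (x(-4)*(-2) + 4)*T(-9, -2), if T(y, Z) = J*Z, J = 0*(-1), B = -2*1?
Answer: 0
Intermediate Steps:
B = -2
J = 0
x(c) = -3/2 (x(c) = 3/((c - c) - 2) = 3/(0 - 2) = 3/(-2) = 3*(-½) = -3/2)
T(y, Z) = 0 (T(y, Z) = 0*Z = 0)
(x(-4)*(-2) + 4)*T(-9, -2) = (-3/2*(-2) + 4)*0 = (3 + 4)*0 = 7*0 = 0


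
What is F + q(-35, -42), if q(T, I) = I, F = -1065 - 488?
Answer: -1595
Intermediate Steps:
F = -1553
F + q(-35, -42) = -1553 - 42 = -1595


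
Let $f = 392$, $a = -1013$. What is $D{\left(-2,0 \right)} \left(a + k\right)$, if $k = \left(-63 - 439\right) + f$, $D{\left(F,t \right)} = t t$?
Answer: $0$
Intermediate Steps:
$D{\left(F,t \right)} = t^{2}$
$k = -110$ ($k = \left(-63 - 439\right) + 392 = -502 + 392 = -110$)
$D{\left(-2,0 \right)} \left(a + k\right) = 0^{2} \left(-1013 - 110\right) = 0 \left(-1123\right) = 0$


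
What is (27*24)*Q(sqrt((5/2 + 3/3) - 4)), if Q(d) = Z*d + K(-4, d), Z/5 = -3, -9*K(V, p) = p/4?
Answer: -4869*I*sqrt(2) ≈ -6885.8*I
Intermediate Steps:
K(V, p) = -p/36 (K(V, p) = -p/(9*4) = -p/36)
Z = -15 (Z = 5*(-3) = -15)
Q(d) = -541*d/36 (Q(d) = -15*d - d/36 = -541*d/36)
(27*24)*Q(sqrt((5/2 + 3/3) - 4)) = (27*24)*(-541*sqrt((5/2 + 3/3) - 4)/36) = 648*(-541*sqrt((5*(1/2) + 3*(1/3)) - 4)/36) = 648*(-541*sqrt((5/2 + 1) - 4)/36) = 648*(-541*sqrt(7/2 - 4)/36) = 648*(-541*I*sqrt(2)/72) = -4869*I*sqrt(2)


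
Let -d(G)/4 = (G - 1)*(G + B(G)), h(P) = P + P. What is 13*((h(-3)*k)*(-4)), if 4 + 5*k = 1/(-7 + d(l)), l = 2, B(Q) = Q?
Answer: -29016/115 ≈ -252.31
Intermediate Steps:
h(P) = 2*P
d(G) = -8*G*(-1 + G) (d(G) = -4*(G - 1)*(G + G) = -4*(-1 + G)*2*G = -8*G*(-1 + G))
k = -93/115 (k = -⅘ + 1/(5*(-7 + 8*2*(1 - 1*2))) = -⅘ + 1/(5*(-7 + 8*2*(1 - 2))) = -⅘ + 1/(5*(-7 + 8*2*(-1))) = -⅘ + 1/(5*(-7 - 16)) = -⅘ + (⅕)/(-23) = -⅘ + (⅕)*(-1/23) = -⅘ - 1/115 = -93/115 ≈ -0.80870)
13*((h(-3)*k)*(-4)) = 13*(((2*(-3))*(-93/115))*(-4)) = 13*(-6*(-93/115)*(-4)) = 13*((558/115)*(-4)) = 13*(-2232/115) = -29016/115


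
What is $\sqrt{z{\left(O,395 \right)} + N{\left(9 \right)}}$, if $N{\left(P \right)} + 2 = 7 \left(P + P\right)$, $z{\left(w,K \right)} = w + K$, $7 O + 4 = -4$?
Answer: $\frac{5 \sqrt{1015}}{7} \approx 22.756$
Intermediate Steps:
$O = - \frac{8}{7}$ ($O = - \frac{4}{7} + \frac{1}{7} \left(-4\right) = - \frac{4}{7} - \frac{4}{7} = - \frac{8}{7} \approx -1.1429$)
$z{\left(w,K \right)} = K + w$
$N{\left(P \right)} = -2 + 14 P$ ($N{\left(P \right)} = -2 + 7 \left(P + P\right) = -2 + 7 \cdot 2 P = -2 + 14 P$)
$\sqrt{z{\left(O,395 \right)} + N{\left(9 \right)}} = \sqrt{\left(395 - \frac{8}{7}\right) + \left(-2 + 14 \cdot 9\right)} = \sqrt{\frac{2757}{7} + \left(-2 + 126\right)} = \sqrt{\frac{2757}{7} + 124} = \sqrt{\frac{3625}{7}} = \frac{5 \sqrt{1015}}{7}$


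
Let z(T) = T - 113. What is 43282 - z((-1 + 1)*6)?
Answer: 43395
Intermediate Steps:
z(T) = -113 + T
43282 - z((-1 + 1)*6) = 43282 - (-113 + (-1 + 1)*6) = 43282 - (-113 + 0*6) = 43282 - (-113 + 0) = 43282 - 1*(-113) = 43282 + 113 = 43395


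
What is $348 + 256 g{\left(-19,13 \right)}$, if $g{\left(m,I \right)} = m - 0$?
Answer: $-4516$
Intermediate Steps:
$g{\left(m,I \right)} = m$ ($g{\left(m,I \right)} = m + 0 = m$)
$348 + 256 g{\left(-19,13 \right)} = 348 + 256 \left(-19\right) = 348 - 4864 = -4516$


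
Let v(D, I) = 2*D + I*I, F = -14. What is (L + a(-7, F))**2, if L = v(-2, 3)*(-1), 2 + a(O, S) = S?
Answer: 441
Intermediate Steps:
a(O, S) = -2 + S
v(D, I) = I**2 + 2*D (v(D, I) = 2*D + I**2 = I**2 + 2*D)
L = -5 (L = (3**2 + 2*(-2))*(-1) = (9 - 4)*(-1) = 5*(-1) = -5)
(L + a(-7, F))**2 = (-5 + (-2 - 14))**2 = (-5 - 16)**2 = (-21)**2 = 441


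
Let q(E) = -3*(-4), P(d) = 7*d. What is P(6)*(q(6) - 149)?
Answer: -5754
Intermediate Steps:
q(E) = 12
P(6)*(q(6) - 149) = (7*6)*(12 - 149) = 42*(-137) = -5754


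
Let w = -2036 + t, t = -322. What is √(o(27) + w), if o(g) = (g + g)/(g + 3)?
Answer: 3*I*√6545/5 ≈ 48.541*I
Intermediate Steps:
o(g) = 2*g/(3 + g) (o(g) = (2*g)/(3 + g) = 2*g/(3 + g))
w = -2358 (w = -2036 - 322 = -2358)
√(o(27) + w) = √(2*27/(3 + 27) - 2358) = √(2*27/30 - 2358) = √(2*27*(1/30) - 2358) = √(9/5 - 2358) = √(-11781/5) = 3*I*√6545/5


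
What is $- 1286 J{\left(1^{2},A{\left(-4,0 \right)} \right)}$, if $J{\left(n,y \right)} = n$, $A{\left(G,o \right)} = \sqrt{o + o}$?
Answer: $-1286$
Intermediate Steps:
$A{\left(G,o \right)} = \sqrt{2} \sqrt{o}$ ($A{\left(G,o \right)} = \sqrt{2 o} = \sqrt{2} \sqrt{o}$)
$- 1286 J{\left(1^{2},A{\left(-4,0 \right)} \right)} = - 1286 \cdot 1^{2} = \left(-1286\right) 1 = -1286$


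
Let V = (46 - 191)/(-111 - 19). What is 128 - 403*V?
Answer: -643/2 ≈ -321.50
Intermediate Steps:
V = 29/26 (V = -145/(-130) = -145*(-1/130) = 29/26 ≈ 1.1154)
128 - 403*V = 128 - 403*29/26 = 128 - 899/2 = -643/2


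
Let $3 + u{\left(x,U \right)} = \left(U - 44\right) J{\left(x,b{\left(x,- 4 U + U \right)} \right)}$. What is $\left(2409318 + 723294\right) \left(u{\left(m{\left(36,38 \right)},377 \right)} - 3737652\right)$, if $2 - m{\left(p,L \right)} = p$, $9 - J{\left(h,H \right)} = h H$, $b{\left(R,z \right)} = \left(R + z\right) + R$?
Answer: $-54224686710432$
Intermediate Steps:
$b{\left(R,z \right)} = z + 2 R$
$J{\left(h,H \right)} = 9 - H h$ ($J{\left(h,H \right)} = 9 - h H = 9 - H h$)
$m{\left(p,L \right)} = 2 - p$
$u{\left(x,U \right)} = -3 + \left(-44 + U\right) \left(9 - x \left(- 3 U + 2 x\right)\right)$ ($u{\left(x,U \right)} = -3 + \left(U - 44\right) \left(9 - \left(\left(- 4 U + U\right) + 2 x\right) x\right) = -3 + \left(-44 + U\right) \left(9 - \left(- 3 U + 2 x\right) x\right) = -3 + \left(-44 + U\right) \left(9 - x \left(- 3 U + 2 x\right)\right)$)
$\left(2409318 + 723294\right) \left(u{\left(m{\left(36,38 \right)},377 \right)} - 3737652\right) = \left(2409318 + 723294\right) \left(\left(-399 + 377 \left(9 + \left(2 - 36\right) \left(- 2 \left(2 - 36\right) + 3 \cdot 377\right)\right) - 44 \left(2 - 36\right) \left(- 2 \left(2 - 36\right) + 3 \cdot 377\right)\right) - 3737652\right) = 3132612 \left(\left(-399 + 377 \left(9 + \left(2 - 36\right) \left(- 2 \left(2 - 36\right) + 1131\right)\right) - 44 \left(2 - 36\right) \left(- 2 \left(2 - 36\right) + 1131\right)\right) - 3737652\right) = 3132612 \left(\left(-399 + 377 \left(9 - 34 \left(\left(-2\right) \left(-34\right) + 1131\right)\right) - - 1496 \left(\left(-2\right) \left(-34\right) + 1131\right)\right) - 3737652\right) = 3132612 \left(\left(-399 + 377 \left(9 - 34 \left(68 + 1131\right)\right) - - 1496 \left(68 + 1131\right)\right) - 3737652\right) = 3132612 \left(\left(-399 + 377 \left(9 - 40766\right) - \left(-1496\right) 1199\right) - 3737652\right) = 3132612 \left(\left(-399 + 377 \left(9 - 40766\right) + 1793704\right) - 3737652\right) = 3132612 \left(\left(-399 + 377 \left(-40757\right) + 1793704\right) - 3737652\right) = 3132612 \left(\left(-399 - 15365389 + 1793704\right) - 3737652\right) = 3132612 \left(-13572084 - 3737652\right) = 3132612 \left(-17309736\right) = -54224686710432$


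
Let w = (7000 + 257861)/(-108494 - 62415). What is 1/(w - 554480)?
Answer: -170909/94765887181 ≈ -1.8035e-6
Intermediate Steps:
w = -264861/170909 (w = 264861/(-170909) = 264861*(-1/170909) = -264861/170909 ≈ -1.5497)
1/(w - 554480) = 1/(-264861/170909 - 554480) = 1/(-94765887181/170909) = -170909/94765887181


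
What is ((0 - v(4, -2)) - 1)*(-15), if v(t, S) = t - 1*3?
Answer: 30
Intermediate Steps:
v(t, S) = -3 + t (v(t, S) = t - 3 = -3 + t)
((0 - v(4, -2)) - 1)*(-15) = ((0 - (-3 + 4)) - 1)*(-15) = ((0 - 1*1) - 1)*(-15) = ((0 - 1) - 1)*(-15) = (-1 - 1)*(-15) = -2*(-15) = 30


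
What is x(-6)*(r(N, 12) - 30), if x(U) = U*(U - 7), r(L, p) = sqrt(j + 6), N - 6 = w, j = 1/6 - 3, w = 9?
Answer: -2340 + 13*sqrt(114) ≈ -2201.2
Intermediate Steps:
j = -17/6 (j = 1/6 - 3 = -17/6 ≈ -2.8333)
N = 15 (N = 6 + 9 = 15)
r(L, p) = sqrt(114)/6 (r(L, p) = sqrt(-17/6 + 6) = sqrt(19/6) = sqrt(114)/6)
x(U) = U*(-7 + U)
x(-6)*(r(N, 12) - 30) = (-6*(-7 - 6))*(sqrt(114)/6 - 30) = (-6*(-13))*(-30 + sqrt(114)/6) = 78*(-30 + sqrt(114)/6) = -2340 + 13*sqrt(114)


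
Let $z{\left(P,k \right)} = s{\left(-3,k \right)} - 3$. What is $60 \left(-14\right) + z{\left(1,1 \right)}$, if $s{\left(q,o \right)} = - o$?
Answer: $-844$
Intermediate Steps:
$z{\left(P,k \right)} = -3 - k$ ($z{\left(P,k \right)} = - k - 3 = -3 - k$)
$60 \left(-14\right) + z{\left(1,1 \right)} = 60 \left(-14\right) - 4 = -840 - 4 = -844$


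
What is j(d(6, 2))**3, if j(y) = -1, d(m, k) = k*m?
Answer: -1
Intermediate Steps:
j(d(6, 2))**3 = (-1)**3 = -1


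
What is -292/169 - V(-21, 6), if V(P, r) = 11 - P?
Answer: -5700/169 ≈ -33.728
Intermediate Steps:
-292/169 - V(-21, 6) = -292/169 - (11 - 1*(-21)) = -292*1/169 - (11 + 21) = -292/169 - 1*32 = -292/169 - 32 = -5700/169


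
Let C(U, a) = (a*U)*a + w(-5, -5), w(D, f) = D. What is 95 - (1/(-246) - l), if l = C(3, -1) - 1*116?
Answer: -5657/246 ≈ -22.996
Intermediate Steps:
C(U, a) = -5 + U*a² (C(U, a) = (a*U)*a - 5 = (U*a)*a - 5 = U*a² - 5 = -5 + U*a²)
l = -118 (l = (-5 + 3*(-1)²) - 1*116 = (-5 + 3*1) - 116 = (-5 + 3) - 116 = -2 - 116 = -118)
95 - (1/(-246) - l) = 95 - (1/(-246) - 1*(-118)) = 95 - (-1/246 + 118) = 95 - 1*29027/246 = 95 - 29027/246 = -5657/246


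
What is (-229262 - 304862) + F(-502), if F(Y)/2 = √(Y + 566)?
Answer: -534108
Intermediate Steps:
F(Y) = 2*√(566 + Y) (F(Y) = 2*√(Y + 566) = 2*√(566 + Y))
(-229262 - 304862) + F(-502) = (-229262 - 304862) + 2*√(566 - 502) = -534124 + 2*√64 = -534124 + 2*8 = -534124 + 16 = -534108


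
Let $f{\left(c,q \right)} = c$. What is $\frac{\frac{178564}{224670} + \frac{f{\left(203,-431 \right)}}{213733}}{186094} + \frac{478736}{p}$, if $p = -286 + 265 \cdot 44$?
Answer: $\frac{1069510807403913575017}{25409859896905988790} \approx 42.09$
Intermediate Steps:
$p = 11374$ ($p = -286 + 11660 = 11374$)
$\frac{\frac{178564}{224670} + \frac{f{\left(203,-431 \right)}}{213733}}{186094} + \frac{478736}{p} = \frac{\frac{178564}{224670} + \frac{203}{213733}}{186094} + \frac{478736}{11374} = \left(178564 \cdot \frac{1}{224670} + 203 \cdot \frac{1}{213733}\right) \frac{1}{186094} + 478736 \cdot \frac{1}{11374} = \left(\frac{89282}{112335} + \frac{203}{213733}\right) \frac{1}{186094} + \frac{239368}{5687} = \frac{19105313711}{24009696555} \cdot \frac{1}{186094} + \frac{239368}{5687} = \frac{19105313711}{4468060470706170} + \frac{239368}{5687} = \frac{1069510807403913575017}{25409859896905988790}$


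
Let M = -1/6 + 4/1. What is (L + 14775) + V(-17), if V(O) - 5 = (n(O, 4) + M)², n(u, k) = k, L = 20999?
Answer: 1290253/36 ≈ 35840.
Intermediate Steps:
M = 23/6 (M = -1*⅙ + 4*1 = -⅙ + 4 = 23/6 ≈ 3.8333)
V(O) = 2389/36 (V(O) = 5 + (4 + 23/6)² = 5 + (47/6)² = 5 + 2209/36 = 2389/36)
(L + 14775) + V(-17) = (20999 + 14775) + 2389/36 = 35774 + 2389/36 = 1290253/36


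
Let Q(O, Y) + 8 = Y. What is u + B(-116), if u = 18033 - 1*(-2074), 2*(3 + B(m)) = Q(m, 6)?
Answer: 20103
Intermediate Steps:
Q(O, Y) = -8 + Y
B(m) = -4 (B(m) = -3 + (-8 + 6)/2 = -3 + (1/2)*(-2) = -3 - 1 = -4)
u = 20107 (u = 18033 + 2074 = 20107)
u + B(-116) = 20107 - 4 = 20103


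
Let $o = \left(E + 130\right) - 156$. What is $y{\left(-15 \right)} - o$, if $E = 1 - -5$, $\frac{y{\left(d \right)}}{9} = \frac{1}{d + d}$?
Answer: $\frac{197}{10} \approx 19.7$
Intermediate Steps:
$y{\left(d \right)} = \frac{9}{2 d}$ ($y{\left(d \right)} = \frac{9}{d + d} = \frac{9}{2 d}$)
$E = 6$ ($E = 1 + 5 = 6$)
$o = -20$ ($o = \left(6 + 130\right) - 156 = 136 - 156 = -20$)
$y{\left(-15 \right)} - o = \frac{9}{2 \left(-15\right)} - -20 = \frac{9}{2} \left(- \frac{1}{15}\right) + 20 = - \frac{3}{10} + 20 = \frac{197}{10}$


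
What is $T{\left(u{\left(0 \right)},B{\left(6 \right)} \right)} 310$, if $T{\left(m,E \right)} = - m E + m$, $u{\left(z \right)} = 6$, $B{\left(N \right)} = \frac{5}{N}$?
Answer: $310$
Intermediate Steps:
$T{\left(m,E \right)} = m - E m$ ($T{\left(m,E \right)} = - E m + m = m - E m$)
$T{\left(u{\left(0 \right)},B{\left(6 \right)} \right)} 310 = 6 \left(1 - \frac{5}{6}\right) 310 = 6 \cdot \frac{1}{6} \cdot 310 = 1 \cdot 310 = 310$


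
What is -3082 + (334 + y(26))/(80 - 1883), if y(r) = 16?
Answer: -5557196/1803 ≈ -3082.2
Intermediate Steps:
-3082 + (334 + y(26))/(80 - 1883) = -3082 + (334 + 16)/(80 - 1883) = -3082 + 350/(-1803) = -3082 + 350*(-1/1803) = -3082 - 350/1803 = -5557196/1803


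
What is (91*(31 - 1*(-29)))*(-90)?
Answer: -491400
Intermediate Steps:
(91*(31 - 1*(-29)))*(-90) = (91*(31 + 29))*(-90) = (91*60)*(-90) = 5460*(-90) = -491400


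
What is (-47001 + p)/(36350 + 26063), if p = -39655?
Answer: -86656/62413 ≈ -1.3884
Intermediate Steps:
(-47001 + p)/(36350 + 26063) = (-47001 - 39655)/(36350 + 26063) = -86656/62413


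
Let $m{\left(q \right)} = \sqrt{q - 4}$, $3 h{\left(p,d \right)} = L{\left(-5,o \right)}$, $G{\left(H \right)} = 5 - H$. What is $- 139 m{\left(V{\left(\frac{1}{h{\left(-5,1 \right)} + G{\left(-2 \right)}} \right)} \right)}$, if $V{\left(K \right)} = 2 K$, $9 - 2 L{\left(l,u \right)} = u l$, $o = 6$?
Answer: $- \frac{278 i \sqrt{78}}{9} \approx - 272.8 i$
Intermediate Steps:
$L{\left(l,u \right)} = \frac{9}{2} - \frac{l u}{2}$ ($L{\left(l,u \right)} = \frac{9}{2} - \frac{u l}{2} = \frac{9}{2} - \frac{l u}{2}$)
$h{\left(p,d \right)} = \frac{13}{2}$ ($h{\left(p,d \right)} = \frac{\frac{9}{2} - \left(- \frac{5}{2}\right) 6}{3} = \frac{\frac{9}{2} + 15}{3} = \frac{1}{3} \cdot \frac{39}{2} = \frac{13}{2}$)
$m{\left(q \right)} = \sqrt{-4 + q}$
$- 139 m{\left(V{\left(\frac{1}{h{\left(-5,1 \right)} + G{\left(-2 \right)}} \right)} \right)} = - 139 \sqrt{-4 + \frac{2}{\frac{13}{2} + \left(5 - -2\right)}} = - 139 \sqrt{-4 + \frac{2}{\frac{13}{2} + \left(5 + 2\right)}} = - 139 \sqrt{-4 + \frac{2}{\frac{13}{2} + 7}} = - 139 \sqrt{-4 + \frac{2}{\frac{27}{2}}} = - 139 \sqrt{-4 + 2 \cdot \frac{2}{27}} = - 139 \sqrt{-4 + \frac{4}{27}} = - 139 \sqrt{- \frac{104}{27}} = - 139 \frac{2 i \sqrt{78}}{9} = - \frac{278 i \sqrt{78}}{9}$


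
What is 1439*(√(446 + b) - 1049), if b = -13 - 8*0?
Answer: -1509511 + 1439*√433 ≈ -1.4796e+6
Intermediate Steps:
b = -13 (b = -13 + 0 = -13)
1439*(√(446 + b) - 1049) = 1439*(√(446 - 13) - 1049) = 1439*(√433 - 1049) = 1439*(-1049 + √433) = -1509511 + 1439*√433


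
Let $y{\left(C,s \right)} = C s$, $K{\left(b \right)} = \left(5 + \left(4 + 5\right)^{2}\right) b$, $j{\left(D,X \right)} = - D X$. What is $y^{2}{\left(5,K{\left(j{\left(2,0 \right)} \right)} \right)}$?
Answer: $0$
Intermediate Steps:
$j{\left(D,X \right)} = - D X$
$K{\left(b \right)} = 86 b$ ($K{\left(b \right)} = \left(5 + 9^{2}\right) b = \left(5 + 81\right) b = 86 b$)
$y^{2}{\left(5,K{\left(j{\left(2,0 \right)} \right)} \right)} = \left(5 \cdot 86 \left(\left(-1\right) 2 \cdot 0\right)\right)^{2} = \left(5 \cdot 86 \cdot 0\right)^{2} = \left(5 \cdot 0\right)^{2} = 0^{2} = 0$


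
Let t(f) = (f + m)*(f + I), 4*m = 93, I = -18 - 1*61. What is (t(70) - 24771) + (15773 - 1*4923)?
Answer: -59041/4 ≈ -14760.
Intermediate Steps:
I = -79 (I = -18 - 61 = -79)
m = 93/4 (m = (1/4)*93 = 93/4 ≈ 23.250)
t(f) = (-79 + f)*(93/4 + f) (t(f) = (f + 93/4)*(f - 79) = (93/4 + f)*(-79 + f) = (-79 + f)*(93/4 + f))
(t(70) - 24771) + (15773 - 1*4923) = ((-7347/4 + 70**2 - 223/4*70) - 24771) + (15773 - 1*4923) = ((-7347/4 + 4900 - 7805/2) - 24771) + (15773 - 4923) = (-3357/4 - 24771) + 10850 = -102441/4 + 10850 = -59041/4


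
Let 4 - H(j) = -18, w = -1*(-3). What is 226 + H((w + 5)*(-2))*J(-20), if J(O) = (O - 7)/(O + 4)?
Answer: 2105/8 ≈ 263.13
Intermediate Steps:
w = 3
J(O) = (-7 + O)/(4 + O)
H(j) = 22 (H(j) = 4 - 1*(-18) = 4 + 18 = 22)
226 + H((w + 5)*(-2))*J(-20) = 226 + 22*((-7 - 20)/(4 - 20)) = 226 + 22*(-27/(-16)) = 226 + 22*(-1/16*(-27)) = 226 + 22*(27/16) = 226 + 297/8 = 2105/8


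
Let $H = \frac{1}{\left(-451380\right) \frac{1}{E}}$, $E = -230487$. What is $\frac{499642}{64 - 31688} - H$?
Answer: $- \frac{2425180488}{148692095} \approx -16.31$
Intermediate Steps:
$H = \frac{76829}{150460}$ ($H = \frac{1}{\left(-451380\right) \frac{1}{-230487}} = \frac{1}{\left(-451380\right) \left(- \frac{1}{230487}\right)} = \frac{1}{\frac{150460}{76829}} = \frac{76829}{150460} \approx 0.51063$)
$\frac{499642}{64 - 31688} - H = \frac{499642}{64 - 31688} - \frac{76829}{150460} = \frac{499642}{-31624} - \frac{76829}{150460} = 499642 \left(- \frac{1}{31624}\right) - \frac{76829}{150460} = - \frac{249821}{15812} - \frac{76829}{150460} = - \frac{2425180488}{148692095}$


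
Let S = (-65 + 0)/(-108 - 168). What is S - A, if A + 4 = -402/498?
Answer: 115519/22908 ≈ 5.0427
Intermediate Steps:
S = 65/276 (S = -65/(-276) = -65*(-1/276) = 65/276 ≈ 0.23551)
A = -399/83 (A = -4 - 402/498 = -4 - 402*1/498 = -4 - 67/83 = -399/83 ≈ -4.8072)
S - A = 65/276 - 1*(-399/83) = 65/276 + 399/83 = 115519/22908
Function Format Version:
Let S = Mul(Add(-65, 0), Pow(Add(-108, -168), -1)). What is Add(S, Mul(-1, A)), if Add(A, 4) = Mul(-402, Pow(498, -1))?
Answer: Rational(115519, 22908) ≈ 5.0427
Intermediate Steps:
S = Rational(65, 276) (S = Mul(-65, Pow(-276, -1)) = Mul(-65, Rational(-1, 276)) = Rational(65, 276) ≈ 0.23551)
A = Rational(-399, 83) (A = Add(-4, Mul(-402, Pow(498, -1))) = Add(-4, Mul(-402, Rational(1, 498))) = Add(-4, Rational(-67, 83)) = Rational(-399, 83) ≈ -4.8072)
Add(S, Mul(-1, A)) = Add(Rational(65, 276), Mul(-1, Rational(-399, 83))) = Add(Rational(65, 276), Rational(399, 83)) = Rational(115519, 22908)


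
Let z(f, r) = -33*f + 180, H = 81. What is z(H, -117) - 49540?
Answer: -52033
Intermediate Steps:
z(f, r) = 180 - 33*f
z(H, -117) - 49540 = (180 - 33*81) - 49540 = (180 - 2673) - 49540 = -2493 - 49540 = -52033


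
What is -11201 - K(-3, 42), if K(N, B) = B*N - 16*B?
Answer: -10403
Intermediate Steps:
K(N, B) = -16*B + B*N
-11201 - K(-3, 42) = -11201 - 42*(-16 - 3) = -11201 - 42*(-19) = -11201 - 1*(-798) = -11201 + 798 = -10403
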